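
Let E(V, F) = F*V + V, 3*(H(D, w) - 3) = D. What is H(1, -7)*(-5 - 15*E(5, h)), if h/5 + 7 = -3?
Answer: 36700/3 ≈ 12233.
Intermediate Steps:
h = -50 (h = -35 + 5*(-3) = -35 - 15 = -50)
H(D, w) = 3 + D/3
E(V, F) = V + F*V
H(1, -7)*(-5 - 15*E(5, h)) = (3 + (⅓)*1)*(-5 - 75*(1 - 50)) = (3 + ⅓)*(-5 - 75*(-49)) = 10*(-5 - 15*(-245))/3 = 10*(-5 + 3675)/3 = (10/3)*3670 = 36700/3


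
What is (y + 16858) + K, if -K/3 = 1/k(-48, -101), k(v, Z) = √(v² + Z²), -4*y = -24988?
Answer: 23105 - 3*√12505/12505 ≈ 23105.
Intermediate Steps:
y = 6247 (y = -¼*(-24988) = 6247)
k(v, Z) = √(Z² + v²)
K = -3*√12505/12505 (K = -3/√((-101)² + (-48)²) = -3/√(10201 + 2304) = -3*√12505/12505 ≈ -0.026827)
(y + 16858) + K = (6247 + 16858) - 3*√12505/12505 = 23105 - 3*√12505/12505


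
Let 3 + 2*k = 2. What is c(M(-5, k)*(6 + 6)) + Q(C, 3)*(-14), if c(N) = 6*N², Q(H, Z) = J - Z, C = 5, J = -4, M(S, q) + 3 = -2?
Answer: 21698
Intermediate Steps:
k = -½ (k = -3/2 + (½)*2 = -3/2 + 1 = -½ ≈ -0.50000)
M(S, q) = -5 (M(S, q) = -3 - 2 = -5)
Q(H, Z) = -4 - Z
c(M(-5, k)*(6 + 6)) + Q(C, 3)*(-14) = 6*(-5*(6 + 6))² + (-4 - 1*3)*(-14) = 6*(-5*12)² + (-4 - 3)*(-14) = 6*(-60)² - 7*(-14) = 6*3600 + 98 = 21600 + 98 = 21698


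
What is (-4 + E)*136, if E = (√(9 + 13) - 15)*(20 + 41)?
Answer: -124984 + 8296*√22 ≈ -86072.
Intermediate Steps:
E = -915 + 61*√22 (E = (√22 - 15)*61 = (-15 + √22)*61 = -915 + 61*√22 ≈ -628.88)
(-4 + E)*136 = (-4 + (-915 + 61*√22))*136 = (-919 + 61*√22)*136 = -124984 + 8296*√22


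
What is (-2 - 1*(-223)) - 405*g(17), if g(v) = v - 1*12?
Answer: -1804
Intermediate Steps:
g(v) = -12 + v (g(v) = v - 12 = -12 + v)
(-2 - 1*(-223)) - 405*g(17) = (-2 - 1*(-223)) - 405*(-12 + 17) = (-2 + 223) - 405*5 = 221 - 2025 = -1804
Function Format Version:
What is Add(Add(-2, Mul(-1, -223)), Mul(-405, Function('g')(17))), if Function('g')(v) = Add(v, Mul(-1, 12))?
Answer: -1804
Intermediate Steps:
Function('g')(v) = Add(-12, v) (Function('g')(v) = Add(v, -12) = Add(-12, v))
Add(Add(-2, Mul(-1, -223)), Mul(-405, Function('g')(17))) = Add(Add(-2, Mul(-1, -223)), Mul(-405, Add(-12, 17))) = Add(Add(-2, 223), Mul(-405, 5)) = Add(221, -2025) = -1804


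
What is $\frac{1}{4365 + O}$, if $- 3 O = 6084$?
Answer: $\frac{1}{2337} \approx 0.0004279$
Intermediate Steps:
$O = -2028$ ($O = \left(- \frac{1}{3}\right) 6084 = -2028$)
$\frac{1}{4365 + O} = \frac{1}{4365 - 2028} = \frac{1}{2337}$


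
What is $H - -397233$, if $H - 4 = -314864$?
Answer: $82373$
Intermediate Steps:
$H = -314860$ ($H = 4 - 314864 = -314860$)
$H - -397233 = -314860 - -397233 = -314860 + 397233 = 82373$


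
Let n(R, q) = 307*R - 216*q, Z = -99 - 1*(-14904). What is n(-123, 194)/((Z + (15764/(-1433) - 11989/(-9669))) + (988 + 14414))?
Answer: -220762501641/83680638652 ≈ -2.6382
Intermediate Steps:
Z = 14805 (Z = -99 + 14904 = 14805)
n(R, q) = -216*q + 307*R
n(-123, 194)/((Z + (15764/(-1433) - 11989/(-9669))) + (988 + 14414)) = (-216*194 + 307*(-123))/((14805 + (15764/(-1433) - 11989/(-9669))) + (988 + 14414)) = (-41904 - 37761)/((14805 + (15764*(-1/1433) - 11989*(-1/9669))) + 15402) = -79665/((14805 + (-15764/1433 + 11989/9669)) + 15402) = -79665/((14805 - 135241879/13855677) + 15402) = -79665/(204998056106/13855677 + 15402) = -79665/418403193260/13855677 = -79665*13855677/418403193260 = -220762501641/83680638652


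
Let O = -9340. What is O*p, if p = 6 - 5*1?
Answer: -9340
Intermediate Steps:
p = 1 (p = 6 - 5 = 1)
O*p = -9340*1 = -9340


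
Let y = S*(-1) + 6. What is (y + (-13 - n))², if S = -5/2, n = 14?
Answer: 1369/4 ≈ 342.25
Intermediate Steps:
S = -5/2 (S = -5*½ = -5/2 ≈ -2.5000)
y = 17/2 (y = -5/2*(-1) + 6 = 5/2 + 6 = 17/2 ≈ 8.5000)
(y + (-13 - n))² = (17/2 + (-13 - 1*14))² = (17/2 + (-13 - 14))² = (17/2 - 27)² = (-37/2)² = 1369/4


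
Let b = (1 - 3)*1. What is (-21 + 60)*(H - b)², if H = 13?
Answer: 8775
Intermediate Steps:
b = -2 (b = -2*1 = -2)
(-21 + 60)*(H - b)² = (-21 + 60)*(13 - 1*(-2))² = 39*(13 + 2)² = 39*15² = 39*225 = 8775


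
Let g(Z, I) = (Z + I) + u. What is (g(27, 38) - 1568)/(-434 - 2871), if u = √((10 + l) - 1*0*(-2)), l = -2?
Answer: 1503/3305 - 2*√2/3305 ≈ 0.45391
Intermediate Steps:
u = 2*√2 (u = √((10 - 2) - 1*0*(-2)) = √(8 + 0*(-2)) = √(8 + 0) = √8 = 2*√2 ≈ 2.8284)
g(Z, I) = I + Z + 2*√2 (g(Z, I) = (Z + I) + 2*√2 = (I + Z) + 2*√2 = I + Z + 2*√2)
(g(27, 38) - 1568)/(-434 - 2871) = ((38 + 27 + 2*√2) - 1568)/(-434 - 2871) = ((65 + 2*√2) - 1568)/(-3305) = (-1503 + 2*√2)*(-1/3305) = 1503/3305 - 2*√2/3305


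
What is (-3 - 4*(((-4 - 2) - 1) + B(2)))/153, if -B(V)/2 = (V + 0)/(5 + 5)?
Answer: 133/765 ≈ 0.17386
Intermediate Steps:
B(V) = -V/5 (B(V) = -2*(V + 0)/(5 + 5) = -2*V/10 = -V/5)
(-3 - 4*(((-4 - 2) - 1) + B(2)))/153 = (-3 - 4*(((-4 - 2) - 1) - ⅕*2))/153 = (-3 - 4*((-6 - 1) - ⅖))/153 = (-3 - 4*(-7 - ⅖))/153 = (-3 - 4*(-37/5))/153 = (-3 + 148/5)/153 = (1/153)*(133/5) = 133/765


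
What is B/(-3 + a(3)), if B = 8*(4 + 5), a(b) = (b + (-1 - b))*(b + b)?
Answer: -8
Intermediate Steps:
a(b) = -2*b
B = 72 (B = 8*9 = 72)
B/(-3 + a(3)) = 72/(-3 - 2*3) = 72/(-3 - 6) = 72/(-9) = 72*(-1/9) = -8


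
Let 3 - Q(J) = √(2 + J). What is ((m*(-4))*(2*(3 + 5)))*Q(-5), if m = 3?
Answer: -576 + 192*I*√3 ≈ -576.0 + 332.55*I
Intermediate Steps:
Q(J) = 3 - √(2 + J)
((m*(-4))*(2*(3 + 5)))*Q(-5) = ((3*(-4))*(2*(3 + 5)))*(3 - √(2 - 5)) = (-24*8)*(3 - √(-3)) = (-12*16)*(3 - I*√3) = -192*(3 - I*√3) = -576 + 192*I*√3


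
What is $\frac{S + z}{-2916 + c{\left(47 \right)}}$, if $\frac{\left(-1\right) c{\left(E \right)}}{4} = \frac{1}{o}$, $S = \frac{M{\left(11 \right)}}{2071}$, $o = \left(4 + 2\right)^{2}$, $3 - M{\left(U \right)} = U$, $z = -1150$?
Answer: $\frac{21434922}{54353395} \approx 0.39436$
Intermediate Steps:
$M{\left(U \right)} = 3 - U$
$o = 36$ ($o = 6^{2} = 36$)
$S = - \frac{8}{2071}$ ($S = \frac{3 - 11}{2071} = \left(3 - 11\right) \frac{1}{2071} = \left(-8\right) \frac{1}{2071} = - \frac{8}{2071} \approx -0.0038629$)
$c{\left(E \right)} = - \frac{1}{9}$ ($c{\left(E \right)} = - \frac{4}{36} = \left(-4\right) \frac{1}{36} = - \frac{1}{9}$)
$\frac{S + z}{-2916 + c{\left(47 \right)}} = \frac{- \frac{8}{2071} - 1150}{-2916 - \frac{1}{9}} = - \frac{2381658}{2071 \left(- \frac{26245}{9}\right)} = \left(- \frac{2381658}{2071}\right) \left(- \frac{9}{26245}\right) = \frac{21434922}{54353395}$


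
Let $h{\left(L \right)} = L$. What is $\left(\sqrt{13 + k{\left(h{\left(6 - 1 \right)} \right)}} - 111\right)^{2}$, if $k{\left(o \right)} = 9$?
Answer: $\left(111 - \sqrt{22}\right)^{2} \approx 11302.0$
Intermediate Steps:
$\left(\sqrt{13 + k{\left(h{\left(6 - 1 \right)} \right)}} - 111\right)^{2} = \left(\sqrt{13 + 9} - 111\right)^{2} = \left(\sqrt{22} - 111\right)^{2} = \left(-111 + \sqrt{22}\right)^{2}$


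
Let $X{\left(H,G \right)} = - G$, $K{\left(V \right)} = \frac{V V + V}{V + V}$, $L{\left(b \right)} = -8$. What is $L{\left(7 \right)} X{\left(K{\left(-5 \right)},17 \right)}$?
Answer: $136$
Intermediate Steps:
$K{\left(V \right)} = \frac{V + V^{2}}{2 V}$ ($K{\left(V \right)} = \frac{V^{2} + V}{2 V} = \left(V + V^{2}\right) \frac{1}{2 V} = \frac{V + V^{2}}{2 V}$)
$L{\left(7 \right)} X{\left(K{\left(-5 \right)},17 \right)} = - 8 \left(\left(-1\right) 17\right) = \left(-8\right) \left(-17\right) = 136$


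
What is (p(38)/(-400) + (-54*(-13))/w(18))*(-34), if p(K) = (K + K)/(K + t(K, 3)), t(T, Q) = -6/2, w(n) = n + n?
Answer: -1159927/1750 ≈ -662.82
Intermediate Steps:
w(n) = 2*n
t(T, Q) = -3 (t(T, Q) = -6*1/2 = -3)
p(K) = 2*K/(-3 + K) (p(K) = (K + K)/(K - 3) = (2*K)/(-3 + K) = 2*K/(-3 + K))
(p(38)/(-400) + (-54*(-13))/w(18))*(-34) = ((2*38/(-3 + 38))/(-400) + (-54*(-13))/((2*18)))*(-34) = ((2*38/35)*(-1/400) + 702/36)*(-34) = ((2*38*(1/35))*(-1/400) + 702*(1/36))*(-34) = ((76/35)*(-1/400) + 39/2)*(-34) = (-19/3500 + 39/2)*(-34) = (68231/3500)*(-34) = -1159927/1750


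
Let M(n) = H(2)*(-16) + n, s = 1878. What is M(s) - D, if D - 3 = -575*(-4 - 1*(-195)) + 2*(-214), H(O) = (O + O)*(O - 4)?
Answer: 112256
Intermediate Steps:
H(O) = 2*O*(-4 + O) (H(O) = (2*O)*(-4 + O) = 2*O*(-4 + O))
D = -110250 (D = 3 + (-575*(-4 - 1*(-195)) + 2*(-214)) = 3 + (-575*(-4 + 195) - 428) = 3 + (-575*191 - 428) = 3 + (-109825 - 428) = 3 - 110253 = -110250)
M(n) = 128 + n (M(n) = (2*2*(-4 + 2))*(-16) + n = (2*2*(-2))*(-16) + n = -8*(-16) + n = 128 + n)
M(s) - D = (128 + 1878) - 1*(-110250) = 2006 + 110250 = 112256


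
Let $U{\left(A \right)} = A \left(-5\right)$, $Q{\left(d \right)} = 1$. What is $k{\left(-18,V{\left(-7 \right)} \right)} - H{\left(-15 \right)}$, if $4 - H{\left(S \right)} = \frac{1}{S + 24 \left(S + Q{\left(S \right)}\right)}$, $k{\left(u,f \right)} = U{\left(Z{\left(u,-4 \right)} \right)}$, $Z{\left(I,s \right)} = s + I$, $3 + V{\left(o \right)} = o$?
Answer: $\frac{37205}{351} \approx 106.0$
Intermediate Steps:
$V{\left(o \right)} = -3 + o$
$Z{\left(I,s \right)} = I + s$
$U{\left(A \right)} = - 5 A$
$k{\left(u,f \right)} = 20 - 5 u$ ($k{\left(u,f \right)} = - 5 \left(u - 4\right) = - 5 \left(-4 + u\right) = 20 - 5 u$)
$H{\left(S \right)} = 4 - \frac{1}{24 + 25 S}$ ($H{\left(S \right)} = 4 - \frac{1}{S + 24 \left(S + 1\right)} = 4 - \frac{1}{S + 24 \left(1 + S\right)} = 4 - \frac{1}{S + \left(24 + 24 S\right)} = 4 - \frac{1}{24 + 25 S}$)
$k{\left(-18,V{\left(-7 \right)} \right)} - H{\left(-15 \right)} = \left(20 - -90\right) - \frac{5 \left(19 + 20 \left(-15\right)\right)}{24 + 25 \left(-15\right)} = \left(20 + 90\right) - \frac{5 \left(19 - 300\right)}{24 - 375} = 110 - 5 \frac{1}{-351} \left(-281\right) = 110 - 5 \left(- \frac{1}{351}\right) \left(-281\right) = 110 - \frac{1405}{351} = \frac{37205}{351}$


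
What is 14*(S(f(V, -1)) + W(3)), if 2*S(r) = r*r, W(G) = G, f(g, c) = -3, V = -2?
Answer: 105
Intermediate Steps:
S(r) = r²/2 (S(r) = (r*r)/2 = r²/2)
14*(S(f(V, -1)) + W(3)) = 14*((½)*(-3)² + 3) = 14*((½)*9 + 3) = 14*(9/2 + 3) = 14*(15/2) = 105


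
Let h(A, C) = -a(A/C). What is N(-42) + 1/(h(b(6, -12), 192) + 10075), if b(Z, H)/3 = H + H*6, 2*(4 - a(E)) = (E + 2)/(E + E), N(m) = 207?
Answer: 175112355/845953 ≈ 207.00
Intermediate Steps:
a(E) = 4 - (2 + E)/(4*E) (a(E) = 4 - (E + 2)/(2*(E + E)) = 4 - (2 + E)/(2*(2*E)) = 4 - (2 + E)*1/(2*E)/2 = 4 - (2 + E)/(4*E))
b(Z, H) = 21*H (b(Z, H) = 3*(H + H*6) = 3*(H + 6*H) = 3*(7*H) = 21*H)
h(A, C) = -C*(-2 + 15*A/C)/(4*A) (h(A, C) = -(-2 + 15*(A/C))/(4*(A/C)) = -C/A*(-2 + 15*A/C)/4 = -C*(-2 + 15*A/C)/(4*A))
N(-42) + 1/(h(b(6, -12), 192) + 10075) = 207 + 1/((-15/4 + (½)*192/(21*(-12))) + 10075) = 207 + 1/((-15/4 + (½)*192/(-252)) + 10075) = 207 + 1/((-15/4 + (½)*192*(-1/252)) + 10075) = 207 + 1/((-15/4 - 8/21) + 10075) = 207 + 1/(-347/84 + 10075) = 207 + 1/(845953/84) = 207 + 84/845953 = 175112355/845953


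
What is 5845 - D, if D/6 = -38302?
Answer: 235657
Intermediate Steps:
D = -229812 (D = 6*(-38302) = -229812)
5845 - D = 5845 - 1*(-229812) = 5845 + 229812 = 235657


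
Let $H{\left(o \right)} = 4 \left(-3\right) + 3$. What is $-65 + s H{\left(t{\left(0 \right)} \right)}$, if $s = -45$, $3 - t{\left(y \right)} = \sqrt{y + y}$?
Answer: $340$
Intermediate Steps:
$t{\left(y \right)} = 3 - \sqrt{2} \sqrt{y}$ ($t{\left(y \right)} = 3 - \sqrt{y + y} = 3 - \sqrt{2 y} = 3 - \sqrt{2} \sqrt{y}$)
$H{\left(o \right)} = -9$ ($H{\left(o \right)} = -12 + 3 = -9$)
$-65 + s H{\left(t{\left(0 \right)} \right)} = -65 - -405 = -65 + 405 = 340$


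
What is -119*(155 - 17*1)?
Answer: -16422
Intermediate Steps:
-119*(155 - 17*1) = -119*(155 - 17) = -119*138 = -16422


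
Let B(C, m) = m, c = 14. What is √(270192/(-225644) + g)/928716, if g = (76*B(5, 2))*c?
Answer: √1691978277415/26194899138 ≈ 4.9657e-5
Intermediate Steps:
g = 2128 (g = (76*2)*14 = 152*14 = 2128)
√(270192/(-225644) + g)/928716 = √(270192/(-225644) + 2128)/928716 = √(270192*(-1/225644) + 2128)*(1/928716) = √(-67548/56411 + 2128)*(1/928716) = √(119975060/56411)*(1/928716) = (2*√1691978277415/56411)*(1/928716) = √1691978277415/26194899138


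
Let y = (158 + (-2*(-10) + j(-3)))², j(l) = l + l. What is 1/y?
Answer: 1/29584 ≈ 3.3802e-5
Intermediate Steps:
j(l) = 2*l
y = 29584 (y = (158 + (-2*(-10) + 2*(-3)))² = (158 + (20 - 6))² = (158 + 14)² = 172² = 29584)
1/y = 1/29584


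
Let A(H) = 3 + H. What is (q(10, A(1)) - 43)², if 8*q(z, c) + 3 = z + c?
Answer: 110889/64 ≈ 1732.6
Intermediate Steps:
q(z, c) = -3/8 + c/8 + z/8 (q(z, c) = -3/8 + (z + c)/8 = -3/8 + (c + z)/8 = -3/8 + (c/8 + z/8) = -3/8 + c/8 + z/8)
(q(10, A(1)) - 43)² = ((-3/8 + (3 + 1)/8 + (⅛)*10) - 43)² = ((-3/8 + (⅛)*4 + 5/4) - 43)² = ((-3/8 + ½ + 5/4) - 43)² = (11/8 - 43)² = (-333/8)² = 110889/64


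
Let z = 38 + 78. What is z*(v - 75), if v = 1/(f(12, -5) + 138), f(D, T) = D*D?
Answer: -1226642/141 ≈ -8699.6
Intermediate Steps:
f(D, T) = D²
z = 116
v = 1/282 (v = 1/(12² + 138) = 1/(144 + 138) = 1/282 ≈ 0.0035461)
z*(v - 75) = 116*(1/282 - 75) = 116*(-21149/282) = -1226642/141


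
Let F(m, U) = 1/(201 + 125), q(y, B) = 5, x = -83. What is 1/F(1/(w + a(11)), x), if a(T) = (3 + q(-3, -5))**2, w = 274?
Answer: 326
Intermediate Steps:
a(T) = 64 (a(T) = (3 + 5)**2 = 8**2 = 64)
F(m, U) = 1/326
1/F(1/(w + a(11)), x) = 1/(1/326) = 326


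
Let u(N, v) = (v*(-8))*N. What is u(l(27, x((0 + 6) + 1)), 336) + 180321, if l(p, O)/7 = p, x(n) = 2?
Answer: -327711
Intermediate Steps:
l(p, O) = 7*p
u(N, v) = -8*N*v (u(N, v) = (-8*v)*N = -8*N*v)
u(l(27, x((0 + 6) + 1)), 336) + 180321 = -8*7*27*336 + 180321 = -8*189*336 + 180321 = -508032 + 180321 = -327711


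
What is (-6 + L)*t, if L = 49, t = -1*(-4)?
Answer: 172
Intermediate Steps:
t = 4
(-6 + L)*t = (-6 + 49)*4 = 43*4 = 172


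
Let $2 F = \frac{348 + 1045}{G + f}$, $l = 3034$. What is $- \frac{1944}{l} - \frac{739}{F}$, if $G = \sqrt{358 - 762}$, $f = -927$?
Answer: $\frac{2077096806}{2113181} - \frac{2956 i \sqrt{101}}{1393} \approx 982.92 - 21.326 i$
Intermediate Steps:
$G = 2 i \sqrt{101}$ ($G = \sqrt{-404} = 2 i \sqrt{101} \approx 20.1 i$)
$F = \frac{1393}{2 \left(-927 + 2 i \sqrt{101}\right)}$ ($F = \frac{\left(348 + 1045\right) \frac{1}{2 i \sqrt{101} - 927}}{2} = \frac{1393 \frac{1}{-927 + 2 i \sqrt{101}}}{2} = \frac{1393}{2 \left(-927 + 2 i \sqrt{101}\right)} \approx -0.751 - 0.016284 i$)
$- \frac{1944}{l} - \frac{739}{F} = - \frac{1944}{3034} - \frac{739}{- \frac{184473}{245638} - \frac{199 i \sqrt{101}}{122819}} = \left(-1944\right) \frac{1}{3034} - \frac{739}{- \frac{184473}{245638} - \frac{199 i \sqrt{101}}{122819}} = - \frac{972}{1517} - \frac{739}{- \frac{184473}{245638} - \frac{199 i \sqrt{101}}{122819}}$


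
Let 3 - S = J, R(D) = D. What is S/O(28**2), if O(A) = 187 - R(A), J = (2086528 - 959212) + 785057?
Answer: 1912370/597 ≈ 3203.3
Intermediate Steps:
J = 1912373 (J = 1127316 + 785057 = 1912373)
O(A) = 187 - A
S = -1912370 (S = 3 - 1*1912373 = 3 - 1912373 = -1912370)
S/O(28**2) = -1912370/(187 - 1*28**2) = -1912370/(187 - 1*784) = -1912370/(187 - 784) = -1912370/(-597) = -1912370*(-1/597) = 1912370/597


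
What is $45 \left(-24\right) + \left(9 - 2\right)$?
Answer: $-1073$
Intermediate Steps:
$45 \left(-24\right) + \left(9 - 2\right) = -1080 + 7 = -1073$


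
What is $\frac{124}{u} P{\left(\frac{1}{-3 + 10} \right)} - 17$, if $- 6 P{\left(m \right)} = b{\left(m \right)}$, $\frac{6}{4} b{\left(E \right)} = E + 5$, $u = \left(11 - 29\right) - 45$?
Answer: $- \frac{7001}{441} \approx -15.875$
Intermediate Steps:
$u = -63$ ($u = \left(11 - 29\right) - 45 = -18 - 45 = -63$)
$b{\left(E \right)} = \frac{10}{3} + \frac{2 E}{3}$ ($b{\left(E \right)} = \frac{2 \left(E + 5\right)}{3} = \frac{2 \left(5 + E\right)}{3} = \frac{10}{3} + \frac{2 E}{3}$)
$P{\left(m \right)} = - \frac{5}{9} - \frac{m}{9}$ ($P{\left(m \right)} = - \frac{\frac{10}{3} + \frac{2 m}{3}}{6} = - \frac{5}{9} - \frac{m}{9}$)
$\frac{124}{u} P{\left(\frac{1}{-3 + 10} \right)} - 17 = \frac{124}{-63} \left(- \frac{5}{9} - \frac{1}{9 \left(-3 + 10\right)}\right) - 17 = 124 \left(- \frac{1}{63}\right) \left(- \frac{5}{9} - \frac{1}{9 \cdot 7}\right) - 17 = - \frac{124 \left(- \frac{5}{9} - \frac{1}{63}\right)}{63} - 17 = \left(- \frac{124}{63}\right) \left(- \frac{4}{7}\right) - 17 = \frac{496}{441} - 17 = - \frac{7001}{441}$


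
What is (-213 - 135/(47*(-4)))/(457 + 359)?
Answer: -13303/51136 ≈ -0.26015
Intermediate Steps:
(-213 - 135/(47*(-4)))/(457 + 359) = (-213 - 135/(-188))/816 = (-213 - 135*(-1/188))*(1/816) = (-213 + 135/188)*(1/816) = -39909/188*1/816 = -13303/51136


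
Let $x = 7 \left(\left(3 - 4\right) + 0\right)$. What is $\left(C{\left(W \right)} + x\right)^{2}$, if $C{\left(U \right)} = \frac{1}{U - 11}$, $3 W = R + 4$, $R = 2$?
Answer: $\frac{4096}{81} \approx 50.568$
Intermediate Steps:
$W = 2$ ($W = \frac{2 + 4}{3} = \frac{1}{3} \cdot 6 = 2$)
$C{\left(U \right)} = \frac{1}{-11 + U}$
$x = -7$ ($x = 7 \left(\left(3 - 4\right) + 0\right) = 7 \left(-1 + 0\right) = 7 \left(-1\right) = -7$)
$\left(C{\left(W \right)} + x\right)^{2} = \left(\frac{1}{-11 + 2} - 7\right)^{2} = \left(\frac{1}{-9} - 7\right)^{2} = \left(- \frac{1}{9} - 7\right)^{2} = \left(- \frac{64}{9}\right)^{2} = \frac{4096}{81}$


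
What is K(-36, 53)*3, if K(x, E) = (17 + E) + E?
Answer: 369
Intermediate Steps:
K(x, E) = 17 + 2*E
K(-36, 53)*3 = (17 + 2*53)*3 = (17 + 106)*3 = 123*3 = 369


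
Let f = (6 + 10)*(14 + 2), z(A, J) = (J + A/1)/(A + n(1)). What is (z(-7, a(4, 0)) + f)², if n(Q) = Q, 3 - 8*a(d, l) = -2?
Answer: 16916769/256 ≈ 66081.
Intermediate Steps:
a(d, l) = 5/8 (a(d, l) = 3/8 - ⅛*(-2) = 3/8 + ¼ = 5/8)
z(A, J) = (A + J)/(1 + A) (z(A, J) = (J + A/1)/(A + 1) = (J + A*1)/(1 + A) = (J + A)/(1 + A) = (A + J)/(1 + A))
f = 256 (f = 16*16 = 256)
(z(-7, a(4, 0)) + f)² = ((-7 + 5/8)/(1 - 7) + 256)² = (-51/8/(-6) + 256)² = (-⅙*(-51/8) + 256)² = (17/16 + 256)² = (4113/16)² = 16916769/256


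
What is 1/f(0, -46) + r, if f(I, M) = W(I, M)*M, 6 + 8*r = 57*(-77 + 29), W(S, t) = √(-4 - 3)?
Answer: -1371/4 + I*√7/322 ≈ -342.75 + 0.0082166*I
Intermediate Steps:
W(S, t) = I*√7 (W(S, t) = √(-7) = I*√7)
r = -1371/4 (r = -¾ + (57*(-77 + 29))/8 = -¾ + (57*(-48))/8 = -¾ + (⅛)*(-2736) = -¾ - 342 = -1371/4 ≈ -342.75)
f(I, M) = I*M*√7 (f(I, M) = (I*√7)*M = I*M*√7)
1/f(0, -46) + r = 1/(I*(-46)*√7) - 1371/4 = 1/(-46*I*√7) - 1371/4 = I*√7/322 - 1371/4 = -1371/4 + I*√7/322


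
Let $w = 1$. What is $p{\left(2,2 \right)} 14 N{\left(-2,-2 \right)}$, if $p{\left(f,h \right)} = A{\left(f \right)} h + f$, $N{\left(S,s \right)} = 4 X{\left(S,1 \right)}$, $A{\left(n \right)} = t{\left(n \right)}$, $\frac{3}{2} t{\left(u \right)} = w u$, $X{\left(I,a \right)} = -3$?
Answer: $-784$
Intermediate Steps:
$t{\left(u \right)} = \frac{2 u}{3}$ ($t{\left(u \right)} = \frac{2 \cdot 1 u}{3} = \frac{2 u}{3}$)
$A{\left(n \right)} = \frac{2 n}{3}$
$N{\left(S,s \right)} = -12$ ($N{\left(S,s \right)} = 4 \left(-3\right) = -12$)
$p{\left(f,h \right)} = f + \frac{2 f h}{3}$ ($p{\left(f,h \right)} = \frac{2 f}{3} h + f = \frac{2 f h}{3} + f = f + \frac{2 f h}{3}$)
$p{\left(2,2 \right)} 14 N{\left(-2,-2 \right)} = \frac{1}{3} \cdot 2 \left(3 + 2 \cdot 2\right) 14 \left(-12\right) = \frac{1}{3} \cdot 2 \left(3 + 4\right) 14 \left(-12\right) = \frac{1}{3} \cdot 2 \cdot 7 \cdot 14 \left(-12\right) = \frac{14}{3} \cdot 14 \left(-12\right) = \frac{196}{3} \left(-12\right) = -784$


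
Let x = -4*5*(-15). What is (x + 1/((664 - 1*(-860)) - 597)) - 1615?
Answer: -1219004/927 ≈ -1315.0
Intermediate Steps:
x = 300 (x = -20*(-15) = 300)
(x + 1/((664 - 1*(-860)) - 597)) - 1615 = (300 + 1/((664 - 1*(-860)) - 597)) - 1615 = (300 + 1/((664 + 860) - 597)) - 1615 = (300 + 1/(1524 - 597)) - 1615 = (300 + 1/927) - 1615 = 278101/927 - 1615 = -1219004/927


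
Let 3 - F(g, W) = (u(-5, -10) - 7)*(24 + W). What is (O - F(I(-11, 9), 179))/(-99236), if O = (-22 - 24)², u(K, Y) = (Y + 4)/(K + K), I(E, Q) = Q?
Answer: -4069/496180 ≈ -0.0082006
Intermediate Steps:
u(K, Y) = (4 + Y)/(2*K) (u(K, Y) = (4 + Y)/((2*K)) = (4 + Y)*(1/(2*K)) = (4 + Y)/(2*K))
F(g, W) = 783/5 + 32*W/5 (F(g, W) = 3 - ((½)*(4 - 10)/(-5) - 7)*(24 + W) = 3 - ((½)*(-⅕)*(-6) - 7)*(24 + W) = 3 - (⅗ - 7)*(24 + W) = 3 - (-32)*(24 + W)/5 = 3 - (-768/5 - 32*W/5) = 3 + (768/5 + 32*W/5) = 783/5 + 32*W/5)
O = 2116 (O = (-46)² = 2116)
(O - F(I(-11, 9), 179))/(-99236) = (2116 - (783/5 + (32/5)*179))/(-99236) = (2116 - (783/5 + 5728/5))*(-1/99236) = (2116 - 1*6511/5)*(-1/99236) = (2116 - 6511/5)*(-1/99236) = (4069/5)*(-1/99236) = -4069/496180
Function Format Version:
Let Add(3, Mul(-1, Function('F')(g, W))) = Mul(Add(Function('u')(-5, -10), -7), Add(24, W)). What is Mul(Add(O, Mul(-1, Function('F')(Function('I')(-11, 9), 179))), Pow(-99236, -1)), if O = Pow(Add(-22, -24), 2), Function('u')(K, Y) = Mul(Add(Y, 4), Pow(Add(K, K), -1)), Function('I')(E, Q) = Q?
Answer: Rational(-4069, 496180) ≈ -0.0082006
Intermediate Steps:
Function('u')(K, Y) = Mul(Rational(1, 2), Pow(K, -1), Add(4, Y)) (Function('u')(K, Y) = Mul(Add(4, Y), Pow(Mul(2, K), -1)) = Mul(Add(4, Y), Mul(Rational(1, 2), Pow(K, -1))) = Mul(Rational(1, 2), Pow(K, -1), Add(4, Y)))
Function('F')(g, W) = Add(Rational(783, 5), Mul(Rational(32, 5), W)) (Function('F')(g, W) = Add(3, Mul(-1, Mul(Add(Mul(Rational(1, 2), Pow(-5, -1), Add(4, -10)), -7), Add(24, W)))) = Add(3, Mul(-1, Mul(Add(Mul(Rational(1, 2), Rational(-1, 5), -6), -7), Add(24, W)))) = Add(3, Mul(-1, Mul(Add(Rational(3, 5), -7), Add(24, W)))) = Add(3, Mul(-1, Mul(Rational(-32, 5), Add(24, W)))) = Add(3, Mul(-1, Add(Rational(-768, 5), Mul(Rational(-32, 5), W)))) = Add(3, Add(Rational(768, 5), Mul(Rational(32, 5), W))) = Add(Rational(783, 5), Mul(Rational(32, 5), W)))
O = 2116 (O = Pow(-46, 2) = 2116)
Mul(Add(O, Mul(-1, Function('F')(Function('I')(-11, 9), 179))), Pow(-99236, -1)) = Mul(Add(2116, Mul(-1, Add(Rational(783, 5), Mul(Rational(32, 5), 179)))), Pow(-99236, -1)) = Mul(Add(2116, Mul(-1, Add(Rational(783, 5), Rational(5728, 5)))), Rational(-1, 99236)) = Mul(Add(2116, Mul(-1, Rational(6511, 5))), Rational(-1, 99236)) = Mul(Add(2116, Rational(-6511, 5)), Rational(-1, 99236)) = Mul(Rational(4069, 5), Rational(-1, 99236)) = Rational(-4069, 496180)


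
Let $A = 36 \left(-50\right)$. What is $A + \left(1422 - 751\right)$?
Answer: $-1129$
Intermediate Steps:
$A = -1800$
$A + \left(1422 - 751\right) = -1800 + \left(1422 - 751\right) = -1800 + 671 = -1129$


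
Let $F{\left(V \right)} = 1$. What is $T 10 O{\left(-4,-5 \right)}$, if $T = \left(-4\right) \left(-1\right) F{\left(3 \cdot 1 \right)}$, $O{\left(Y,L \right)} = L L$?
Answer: $1000$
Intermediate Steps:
$O{\left(Y,L \right)} = L^{2}$
$T = 4$ ($T = \left(-4\right) \left(-1\right) 1 = 4 \cdot 1 = 4$)
$T 10 O{\left(-4,-5 \right)} = 4 \cdot 10 \left(-5\right)^{2} = 40 \cdot 25 = 1000$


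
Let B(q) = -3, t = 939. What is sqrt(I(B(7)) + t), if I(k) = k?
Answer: 6*sqrt(26) ≈ 30.594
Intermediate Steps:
sqrt(I(B(7)) + t) = sqrt(-3 + 939) = sqrt(936) = 6*sqrt(26)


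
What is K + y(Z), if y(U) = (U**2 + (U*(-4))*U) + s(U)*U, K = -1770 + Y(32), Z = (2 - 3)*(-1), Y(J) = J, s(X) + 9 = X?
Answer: -1749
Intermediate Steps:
s(X) = -9 + X
Z = 1 (Z = -1*(-1) = 1)
K = -1738 (K = -1770 + 32 = -1738)
y(U) = -3*U**2 + U*(-9 + U) (y(U) = (U**2 + (U*(-4))*U) + (-9 + U)*U = (U**2 + (-4*U)*U) + U*(-9 + U) = (U**2 - 4*U**2) + U*(-9 + U) = -3*U**2 + U*(-9 + U))
K + y(Z) = -1738 - 1*1*(9 + 2*1) = -1738 - 1*1*(9 + 2) = -1738 - 1*1*11 = -1738 - 11 = -1749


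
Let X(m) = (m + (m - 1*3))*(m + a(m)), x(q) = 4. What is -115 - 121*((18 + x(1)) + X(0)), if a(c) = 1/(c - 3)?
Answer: -2898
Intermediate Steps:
a(c) = 1/(-3 + c)
X(m) = (-3 + 2*m)*(m + 1/(-3 + m)) (X(m) = (m + (m - 1*3))*(m + 1/(-3 + m)) = (m + (m - 3))*(m + 1/(-3 + m)) = (m + (-3 + m))*(m + 1/(-3 + m)) = (-3 + 2*m)*(m + 1/(-3 + m)))
-115 - 121*((18 + x(1)) + X(0)) = -115 - 121*((18 + 4) + (-3 + 2*0 + 0*(-3 + 0)*(-3 + 2*0))/(-3 + 0)) = -115 - 121*(22 + (-3 + 0 + 0*(-3)*(-3 + 0))/(-3)) = -115 - 121*(22 - (-3 + 0 + 0*(-3)*(-3))/3) = -115 - 121*(22 - (-3 + 0 + 0)/3) = -115 - 121*(22 - 1/3*(-3)) = -115 - 121*(22 + 1) = -115 - 121*23 = -115 - 2783 = -2898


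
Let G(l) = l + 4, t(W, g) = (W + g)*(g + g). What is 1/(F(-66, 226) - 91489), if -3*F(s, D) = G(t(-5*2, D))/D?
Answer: -339/31063589 ≈ -1.0913e-5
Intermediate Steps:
t(W, g) = 2*g*(W + g) (t(W, g) = (W + g)*(2*g) = 2*g*(W + g))
G(l) = 4 + l
F(s, D) = -(4 + 2*D*(-10 + D))/(3*D) (F(s, D) = -(4 + 2*D*(-5*2 + D))/(3*D) = -(4 + 2*D*(-10 + D))/(3*D))
1/(F(-66, 226) - 91489) = 1/((⅔)*(-2 - 1*226*(-10 + 226))/226 - 91489) = 1/((⅔)*(1/226)*(-2 - 1*226*216) - 91489) = 1/((⅔)*(1/226)*(-2 - 48816) - 91489) = 1/((⅔)*(1/226)*(-48818) - 91489) = 1/(-48818/339 - 91489) = 1/(-31063589/339) = -339/31063589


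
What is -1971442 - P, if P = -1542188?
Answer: -429254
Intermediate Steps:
-1971442 - P = -1971442 - 1*(-1542188) = -1971442 + 1542188 = -429254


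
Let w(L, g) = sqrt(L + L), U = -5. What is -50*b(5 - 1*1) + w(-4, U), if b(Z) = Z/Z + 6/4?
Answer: -125 + 2*I*sqrt(2) ≈ -125.0 + 2.8284*I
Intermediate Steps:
w(L, g) = sqrt(2)*sqrt(L) (w(L, g) = sqrt(2*L) = sqrt(2)*sqrt(L))
b(Z) = 5/2 (b(Z) = 1 + 6*(1/4) = 1 + 3/2 = 5/2)
-50*b(5 - 1*1) + w(-4, U) = -50*5/2 + sqrt(2)*sqrt(-4) = -125 + sqrt(2)*(2*I) = -125 + 2*I*sqrt(2)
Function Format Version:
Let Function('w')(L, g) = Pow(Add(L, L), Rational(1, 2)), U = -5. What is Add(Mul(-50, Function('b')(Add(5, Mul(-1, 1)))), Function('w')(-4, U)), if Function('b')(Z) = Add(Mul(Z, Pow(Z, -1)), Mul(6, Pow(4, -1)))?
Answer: Add(-125, Mul(2, I, Pow(2, Rational(1, 2)))) ≈ Add(-125.00, Mul(2.8284, I))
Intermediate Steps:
Function('w')(L, g) = Mul(Pow(2, Rational(1, 2)), Pow(L, Rational(1, 2))) (Function('w')(L, g) = Pow(Mul(2, L), Rational(1, 2)) = Mul(Pow(2, Rational(1, 2)), Pow(L, Rational(1, 2))))
Function('b')(Z) = Rational(5, 2) (Function('b')(Z) = Add(1, Mul(6, Rational(1, 4))) = Add(1, Rational(3, 2)) = Rational(5, 2))
Add(Mul(-50, Function('b')(Add(5, Mul(-1, 1)))), Function('w')(-4, U)) = Add(Mul(-50, Rational(5, 2)), Mul(Pow(2, Rational(1, 2)), Pow(-4, Rational(1, 2)))) = Add(-125, Mul(Pow(2, Rational(1, 2)), Mul(2, I))) = Add(-125, Mul(2, I, Pow(2, Rational(1, 2))))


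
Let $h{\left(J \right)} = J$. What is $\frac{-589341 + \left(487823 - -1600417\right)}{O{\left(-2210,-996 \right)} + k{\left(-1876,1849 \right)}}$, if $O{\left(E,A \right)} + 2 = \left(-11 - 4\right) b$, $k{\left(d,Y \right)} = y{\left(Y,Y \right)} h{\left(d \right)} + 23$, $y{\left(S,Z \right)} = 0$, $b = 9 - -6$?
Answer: $- \frac{499633}{68} \approx -7347.5$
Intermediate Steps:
$b = 15$ ($b = 9 + 6 = 15$)
$k{\left(d,Y \right)} = 23$ ($k{\left(d,Y \right)} = 0 d + 23 = 0 + 23 = 23$)
$O{\left(E,A \right)} = -227$ ($O{\left(E,A \right)} = -2 + \left(-11 - 4\right) 15 = -2 - 225 = -227$)
$\frac{-589341 + \left(487823 - -1600417\right)}{O{\left(-2210,-996 \right)} + k{\left(-1876,1849 \right)}} = \frac{-589341 + \left(487823 - -1600417\right)}{-227 + 23} = \frac{-589341 + \left(487823 + 1600417\right)}{-204} = \left(-589341 + 2088240\right) \left(- \frac{1}{204}\right) = 1498899 \left(- \frac{1}{204}\right) = - \frac{499633}{68}$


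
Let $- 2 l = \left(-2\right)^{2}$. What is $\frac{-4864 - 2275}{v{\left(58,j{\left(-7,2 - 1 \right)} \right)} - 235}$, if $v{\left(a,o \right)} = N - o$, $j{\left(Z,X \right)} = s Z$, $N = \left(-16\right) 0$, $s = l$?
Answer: $\frac{7139}{249} \approx 28.671$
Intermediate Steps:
$l = -2$ ($l = - \frac{\left(-2\right)^{2}}{2} = \left(- \frac{1}{2}\right) 4 = -2$)
$s = -2$
$N = 0$
$j{\left(Z,X \right)} = - 2 Z$
$v{\left(a,o \right)} = - o$ ($v{\left(a,o \right)} = 0 - o = - o$)
$\frac{-4864 - 2275}{v{\left(58,j{\left(-7,2 - 1 \right)} \right)} - 235} = \frac{-4864 - 2275}{- \left(-2\right) \left(-7\right) - 235} = - \frac{7139}{\left(-1\right) 14 - 235} = - \frac{7139}{-14 - 235} = - \frac{7139}{-249} = \left(-7139\right) \left(- \frac{1}{249}\right) = \frac{7139}{249}$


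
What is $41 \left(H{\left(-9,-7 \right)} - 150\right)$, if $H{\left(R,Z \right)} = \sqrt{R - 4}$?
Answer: $-6150 + 41 i \sqrt{13} \approx -6150.0 + 147.83 i$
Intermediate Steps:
$H{\left(R,Z \right)} = \sqrt{-4 + R}$
$41 \left(H{\left(-9,-7 \right)} - 150\right) = 41 \left(\sqrt{-4 - 9} - 150\right) = 41 \left(\sqrt{-13} - 150\right) = 41 \left(i \sqrt{13} - 150\right) = 41 \left(-150 + i \sqrt{13}\right) = -6150 + 41 i \sqrt{13}$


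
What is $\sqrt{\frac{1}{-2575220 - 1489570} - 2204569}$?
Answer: $\frac{7 i \sqrt{743367967767282810}}{4064790} \approx 1484.8 i$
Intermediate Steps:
$\sqrt{\frac{1}{-2575220 - 1489570} - 2204569} = \sqrt{\frac{1}{-4064790} - 2204569} = \sqrt{- \frac{1}{4064790} - 2204569} = \sqrt{- \frac{8961110025511}{4064790}} = \frac{7 i \sqrt{743367967767282810}}{4064790}$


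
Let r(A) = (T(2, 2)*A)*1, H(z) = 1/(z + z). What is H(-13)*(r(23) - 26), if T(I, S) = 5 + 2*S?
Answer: -181/26 ≈ -6.9615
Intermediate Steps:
H(z) = 1/(2*z)
r(A) = 9*A (r(A) = ((5 + 2*2)*A)*1 = ((5 + 4)*A)*1 = (9*A)*1 = 9*A)
H(-13)*(r(23) - 26) = ((½)/(-13))*(9*23 - 26) = ((½)*(-1/13))*(207 - 26) = -1/26*181 = -181/26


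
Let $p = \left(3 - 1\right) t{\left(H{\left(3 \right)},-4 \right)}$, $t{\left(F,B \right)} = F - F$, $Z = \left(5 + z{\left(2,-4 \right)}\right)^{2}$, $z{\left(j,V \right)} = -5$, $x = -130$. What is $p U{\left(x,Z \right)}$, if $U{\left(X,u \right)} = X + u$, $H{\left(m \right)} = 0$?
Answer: $0$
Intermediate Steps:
$Z = 0$ ($Z = \left(5 - 5\right)^{2} = 0^{2} = 0$)
$t{\left(F,B \right)} = 0$
$p = 0$ ($p = \left(3 - 1\right) 0 = 2 \cdot 0 = 0$)
$p U{\left(x,Z \right)} = 0 \left(-130 + 0\right) = 0 \left(-130\right) = 0$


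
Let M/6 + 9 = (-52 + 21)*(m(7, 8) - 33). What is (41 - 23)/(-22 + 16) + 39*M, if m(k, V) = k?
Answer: 186495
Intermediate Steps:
M = 4782 (M = -54 + 6*((-52 + 21)*(7 - 33)) = -54 + 6*(-31*(-26)) = -54 + 6*806 = -54 + 4836 = 4782)
(41 - 23)/(-22 + 16) + 39*M = (41 - 23)/(-22 + 16) + 39*4782 = 18/(-6) + 186498 = 18*(-1/6) + 186498 = -3 + 186498 = 186495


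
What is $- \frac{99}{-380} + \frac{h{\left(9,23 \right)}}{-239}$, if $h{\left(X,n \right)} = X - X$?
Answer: $\frac{99}{380} \approx 0.26053$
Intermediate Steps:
$h{\left(X,n \right)} = 0$
$- \frac{99}{-380} + \frac{h{\left(9,23 \right)}}{-239} = - \frac{99}{-380} + \frac{0}{-239} = \left(-99\right) \left(- \frac{1}{380}\right) + 0 \left(- \frac{1}{239}\right) = \frac{99}{380} + 0 = \frac{99}{380}$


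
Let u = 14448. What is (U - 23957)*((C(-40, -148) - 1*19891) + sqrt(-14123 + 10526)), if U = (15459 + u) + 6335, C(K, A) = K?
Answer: -244852335 + 12285*I*sqrt(3597) ≈ -2.4485e+8 + 7.3679e+5*I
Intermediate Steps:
U = 36242 (U = (15459 + 14448) + 6335 = 29907 + 6335 = 36242)
(U - 23957)*((C(-40, -148) - 1*19891) + sqrt(-14123 + 10526)) = (36242 - 23957)*((-40 - 1*19891) + sqrt(-14123 + 10526)) = 12285*((-40 - 19891) + sqrt(-3597)) = 12285*(-19931 + I*sqrt(3597)) = -244852335 + 12285*I*sqrt(3597)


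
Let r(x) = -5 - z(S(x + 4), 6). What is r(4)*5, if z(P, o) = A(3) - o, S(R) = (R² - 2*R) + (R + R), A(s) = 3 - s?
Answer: 5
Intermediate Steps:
S(R) = R² (S(R) = (R² - 2*R) + 2*R = R²)
z(P, o) = -o (z(P, o) = (3 - 1*3) - o = (3 - 3) - o = 0 - o = -o)
r(x) = 1 (r(x) = -5 - (-1)*6 = -5 - 1*(-6) = -5 + 6 = 1)
r(4)*5 = 1*5 = 5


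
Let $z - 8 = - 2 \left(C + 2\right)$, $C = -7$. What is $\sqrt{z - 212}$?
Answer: $i \sqrt{194} \approx 13.928 i$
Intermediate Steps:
$z = 18$ ($z = 8 - 2 \left(-7 + 2\right) = 8 - -10 = 8 + 10 = 18$)
$\sqrt{z - 212} = \sqrt{18 - 212} = \sqrt{-194} = i \sqrt{194}$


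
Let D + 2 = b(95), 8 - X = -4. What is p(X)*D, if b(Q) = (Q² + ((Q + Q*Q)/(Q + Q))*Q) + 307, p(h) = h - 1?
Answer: 152790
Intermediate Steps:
X = 12 (X = 8 - 1*(-4) = 8 + 4 = 12)
p(h) = -1 + h
b(Q) = 307 + Q/2 + 3*Q²/2 (b(Q) = (Q² + ((Q + Q²)/((2*Q)))*Q) + 307 = (Q² + ((Q + Q²)*(1/(2*Q)))*Q) + 307 = (Q² + ((Q + Q²)/(2*Q))*Q) + 307 = (Q² + (Q/2 + Q²/2)) + 307 = (Q/2 + 3*Q²/2) + 307 = 307 + Q/2 + 3*Q²/2)
D = 13890 (D = -2 + (307 + (½)*95 + (3/2)*95²) = -2 + (307 + 95/2 + (3/2)*9025) = -2 + (307 + 95/2 + 27075/2) = -2 + 13892 = 13890)
p(X)*D = (-1 + 12)*13890 = 11*13890 = 152790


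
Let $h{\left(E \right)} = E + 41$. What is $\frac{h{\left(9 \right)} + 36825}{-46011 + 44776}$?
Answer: $- \frac{7375}{247} \approx -29.858$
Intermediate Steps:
$h{\left(E \right)} = 41 + E$
$\frac{h{\left(9 \right)} + 36825}{-46011 + 44776} = \frac{\left(41 + 9\right) + 36825}{-46011 + 44776} = \frac{50 + 36825}{-1235} = 36875 \left(- \frac{1}{1235}\right) = - \frac{7375}{247}$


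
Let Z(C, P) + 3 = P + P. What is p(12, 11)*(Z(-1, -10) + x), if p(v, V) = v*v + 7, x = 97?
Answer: 11174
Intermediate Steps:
Z(C, P) = -3 + 2*P (Z(C, P) = -3 + (P + P) = -3 + 2*P)
p(v, V) = 7 + v**2 (p(v, V) = v**2 + 7 = 7 + v**2)
p(12, 11)*(Z(-1, -10) + x) = (7 + 12**2)*((-3 + 2*(-10)) + 97) = (7 + 144)*((-3 - 20) + 97) = 151*(-23 + 97) = 151*74 = 11174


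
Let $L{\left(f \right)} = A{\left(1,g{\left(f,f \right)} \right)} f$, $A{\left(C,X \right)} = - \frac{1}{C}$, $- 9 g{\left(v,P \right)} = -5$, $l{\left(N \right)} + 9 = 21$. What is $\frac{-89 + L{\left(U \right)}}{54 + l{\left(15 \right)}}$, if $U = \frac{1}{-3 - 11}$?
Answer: $- \frac{415}{308} \approx -1.3474$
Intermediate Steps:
$l{\left(N \right)} = 12$ ($l{\left(N \right)} = -9 + 21 = 12$)
$g{\left(v,P \right)} = \frac{5}{9}$ ($g{\left(v,P \right)} = \left(- \frac{1}{9}\right) \left(-5\right) = \frac{5}{9}$)
$U = - \frac{1}{14}$ ($U = \frac{1}{-3 - 11} = \frac{1}{-14} = - \frac{1}{14} \approx -0.071429$)
$L{\left(f \right)} = - f$ ($L{\left(f \right)} = - 1^{-1} f = \left(-1\right) 1 f = - f$)
$\frac{-89 + L{\left(U \right)}}{54 + l{\left(15 \right)}} = \frac{-89 - - \frac{1}{14}}{54 + 12} = \frac{-89 + \frac{1}{14}}{66} = \left(- \frac{1245}{14}\right) \frac{1}{66} = - \frac{415}{308}$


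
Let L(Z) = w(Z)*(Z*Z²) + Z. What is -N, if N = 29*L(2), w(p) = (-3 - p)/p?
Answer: 522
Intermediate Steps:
w(p) = (-3 - p)/p
L(Z) = Z + Z²*(-3 - Z) (L(Z) = ((-3 - Z)/Z)*(Z*Z²) + Z = ((-3 - Z)/Z)*Z³ + Z = Z²*(-3 - Z) + Z = Z + Z²*(-3 - Z))
N = -522 (N = 29*(2*(1 - 1*2*(3 + 2))) = 29*(2*(1 - 1*2*5)) = 29*(2*(1 - 10)) = 29*(2*(-9)) = 29*(-18) = -522)
-N = -1*(-522) = 522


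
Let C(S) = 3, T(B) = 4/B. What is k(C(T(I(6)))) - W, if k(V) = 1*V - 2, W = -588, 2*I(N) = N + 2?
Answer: 589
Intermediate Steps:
I(N) = 1 + N/2 (I(N) = (N + 2)/2 = (2 + N)/2 = 1 + N/2)
k(V) = -2 + V (k(V) = V - 2 = -2 + V)
k(C(T(I(6)))) - W = (-2 + 3) - 1*(-588) = 1 + 588 = 589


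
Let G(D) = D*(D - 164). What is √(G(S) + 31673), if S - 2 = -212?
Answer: √110213 ≈ 331.98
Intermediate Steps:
S = -210 (S = 2 - 212 = -210)
G(D) = D*(-164 + D)
√(G(S) + 31673) = √(-210*(-164 - 210) + 31673) = √(-210*(-374) + 31673) = √(78540 + 31673) = √110213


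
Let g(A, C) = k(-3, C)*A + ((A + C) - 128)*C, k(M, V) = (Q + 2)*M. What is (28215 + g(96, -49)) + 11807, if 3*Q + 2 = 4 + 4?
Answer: 42839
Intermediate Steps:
Q = 2 (Q = -⅔ + (4 + 4)/3 = -⅔ + (⅓)*8 = -⅔ + 8/3 = 2)
k(M, V) = 4*M (k(M, V) = (2 + 2)*M = 4*M)
g(A, C) = -12*A + C*(-128 + A + C) (g(A, C) = (4*(-3))*A + ((A + C) - 128)*C = -12*A + (-128 + A + C)*C = -12*A + C*(-128 + A + C))
(28215 + g(96, -49)) + 11807 = (28215 + ((-49)² - 128*(-49) - 12*96 + 96*(-49))) + 11807 = (28215 + (2401 + 6272 - 1152 - 4704)) + 11807 = (28215 + 2817) + 11807 = 31032 + 11807 = 42839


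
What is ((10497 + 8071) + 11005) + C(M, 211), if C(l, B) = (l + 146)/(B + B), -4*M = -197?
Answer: 49920005/1688 ≈ 29573.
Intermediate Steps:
M = 197/4 (M = -¼*(-197) = 197/4 ≈ 49.250)
C(l, B) = (146 + l)/(2*B) (C(l, B) = (146 + l)/((2*B)) = (146 + l)*(1/(2*B)) = (146 + l)/(2*B))
((10497 + 8071) + 11005) + C(M, 211) = ((10497 + 8071) + 11005) + (½)*(146 + 197/4)/211 = (18568 + 11005) + (½)*(1/211)*(781/4) = 29573 + 781/1688 = 49920005/1688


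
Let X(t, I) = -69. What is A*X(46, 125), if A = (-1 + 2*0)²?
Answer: -69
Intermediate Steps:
A = 1 (A = (-1 + 0)² = (-1)² = 1)
A*X(46, 125) = 1*(-69) = -69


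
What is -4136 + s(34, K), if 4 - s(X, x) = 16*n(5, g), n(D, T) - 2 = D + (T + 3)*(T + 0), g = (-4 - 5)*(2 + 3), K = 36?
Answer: -34484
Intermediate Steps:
g = -45 (g = -9*5 = -45)
n(D, T) = 2 + D + T*(3 + T) (n(D, T) = 2 + (D + (T + 3)*(T + 0)) = 2 + (D + (3 + T)*T) = 2 + (D + T*(3 + T)) = 2 + D + T*(3 + T))
s(X, x) = -30348 (s(X, x) = 4 - 16*(2 + 5 + (-45)² + 3*(-45)) = 4 - 16*(2 + 5 + 2025 - 135) = 4 - 16*1897 = 4 - 1*30352 = 4 - 30352 = -30348)
-4136 + s(34, K) = -4136 - 30348 = -34484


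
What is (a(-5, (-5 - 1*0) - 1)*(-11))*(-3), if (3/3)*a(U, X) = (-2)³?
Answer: -264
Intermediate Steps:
a(U, X) = -8 (a(U, X) = (-2)³ = -8)
(a(-5, (-5 - 1*0) - 1)*(-11))*(-3) = -8*(-11)*(-3) = 88*(-3) = -264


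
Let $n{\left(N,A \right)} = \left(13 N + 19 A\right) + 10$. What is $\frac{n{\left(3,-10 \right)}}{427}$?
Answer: $- \frac{141}{427} \approx -0.33021$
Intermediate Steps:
$n{\left(N,A \right)} = 10 + 13 N + 19 A$
$\frac{n{\left(3,-10 \right)}}{427} = \frac{10 + 13 \cdot 3 + 19 \left(-10\right)}{427} = \left(10 + 39 - 190\right) \frac{1}{427} = \left(-141\right) \frac{1}{427} = - \frac{141}{427}$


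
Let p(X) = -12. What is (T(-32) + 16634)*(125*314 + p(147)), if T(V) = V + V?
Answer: 650173660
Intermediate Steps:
T(V) = 2*V
(T(-32) + 16634)*(125*314 + p(147)) = (2*(-32) + 16634)*(125*314 - 12) = (-64 + 16634)*(39250 - 12) = 16570*39238 = 650173660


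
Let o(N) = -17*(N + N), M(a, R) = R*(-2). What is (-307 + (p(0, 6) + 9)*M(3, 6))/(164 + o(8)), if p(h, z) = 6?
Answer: 487/108 ≈ 4.5093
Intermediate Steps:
M(a, R) = -2*R
o(N) = -34*N
(-307 + (p(0, 6) + 9)*M(3, 6))/(164 + o(8)) = (-307 + (6 + 9)*(-2*6))/(164 - 34*8) = (-307 + 15*(-12))/(164 - 272) = (-307 - 180)/(-108) = -487*(-1/108) = 487/108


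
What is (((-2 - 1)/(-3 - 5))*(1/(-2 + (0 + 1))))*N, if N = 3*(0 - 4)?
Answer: 9/2 ≈ 4.5000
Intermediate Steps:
N = -12 (N = 3*(-4) = -12)
(((-2 - 1)/(-3 - 5))*(1/(-2 + (0 + 1))))*N = (((-2 - 1)/(-3 - 5))*(1/(-2 + (0 + 1))))*(-12) = ((-3/(-8))*(1/(-2 + 1)))*(-12) = ((-3*(-1/8))*(1/(-1)))*(-12) = (3*(1*(-1))/8)*(-12) = ((3/8)*(-1))*(-12) = -3/8*(-12) = 9/2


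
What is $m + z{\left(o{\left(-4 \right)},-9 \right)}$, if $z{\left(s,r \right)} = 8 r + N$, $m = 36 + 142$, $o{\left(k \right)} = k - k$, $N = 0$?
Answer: $106$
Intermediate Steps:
$o{\left(k \right)} = 0$
$m = 178$
$z{\left(s,r \right)} = 8 r$ ($z{\left(s,r \right)} = 8 r + 0 = 8 r$)
$m + z{\left(o{\left(-4 \right)},-9 \right)} = 178 + 8 \left(-9\right) = 178 - 72 = 106$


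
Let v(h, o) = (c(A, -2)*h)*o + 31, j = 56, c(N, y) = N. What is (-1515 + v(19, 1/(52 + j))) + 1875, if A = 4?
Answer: 10576/27 ≈ 391.70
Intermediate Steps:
v(h, o) = 31 + 4*h*o (v(h, o) = (4*h)*o + 31 = 4*h*o + 31 = 31 + 4*h*o)
(-1515 + v(19, 1/(52 + j))) + 1875 = (-1515 + (31 + 4*19/(52 + 56))) + 1875 = (-1515 + (31 + 4*19/108)) + 1875 = (-1515 + (31 + 4*19*(1/108))) + 1875 = (-1515 + (31 + 19/27)) + 1875 = (-1515 + 856/27) + 1875 = -40049/27 + 1875 = 10576/27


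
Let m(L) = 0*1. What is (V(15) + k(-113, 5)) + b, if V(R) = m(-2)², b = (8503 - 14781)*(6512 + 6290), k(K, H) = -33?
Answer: -80370989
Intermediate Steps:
m(L) = 0
b = -80370956 (b = -6278*12802 = -80370956)
V(R) = 0 (V(R) = 0² = 0)
(V(15) + k(-113, 5)) + b = (0 - 33) - 80370956 = -33 - 80370956 = -80370989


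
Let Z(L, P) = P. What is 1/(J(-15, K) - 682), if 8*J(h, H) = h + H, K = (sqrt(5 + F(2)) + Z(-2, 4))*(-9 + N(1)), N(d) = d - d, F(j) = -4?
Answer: -2/1379 ≈ -0.0014503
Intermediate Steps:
N(d) = 0
K = -45 (K = (sqrt(5 - 4) + 4)*(-9 + 0) = (sqrt(1) + 4)*(-9) = (1 + 4)*(-9) = 5*(-9) = -45)
J(h, H) = H/8 + h/8 (J(h, H) = (h + H)/8 = (H + h)/8 = H/8 + h/8)
1/(J(-15, K) - 682) = 1/(((1/8)*(-45) + (1/8)*(-15)) - 682) = 1/((-45/8 - 15/8) - 682) = 1/(-15/2 - 682) = 1/(-1379/2) = -2/1379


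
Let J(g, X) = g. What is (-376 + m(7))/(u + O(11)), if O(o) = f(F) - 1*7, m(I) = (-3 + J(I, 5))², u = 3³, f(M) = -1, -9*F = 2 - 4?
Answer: -360/19 ≈ -18.947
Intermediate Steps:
F = 2/9 (F = -(2 - 4)/9 = -⅑*(-2) = 2/9 ≈ 0.22222)
u = 27
m(I) = (-3 + I)²
O(o) = -8 (O(o) = -1 - 1*7 = -1 - 7 = -8)
(-376 + m(7))/(u + O(11)) = (-376 + (-3 + 7)²)/(27 - 8) = (-376 + 4²)/19 = (-376 + 16)*(1/19) = -360*1/19 = -360/19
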